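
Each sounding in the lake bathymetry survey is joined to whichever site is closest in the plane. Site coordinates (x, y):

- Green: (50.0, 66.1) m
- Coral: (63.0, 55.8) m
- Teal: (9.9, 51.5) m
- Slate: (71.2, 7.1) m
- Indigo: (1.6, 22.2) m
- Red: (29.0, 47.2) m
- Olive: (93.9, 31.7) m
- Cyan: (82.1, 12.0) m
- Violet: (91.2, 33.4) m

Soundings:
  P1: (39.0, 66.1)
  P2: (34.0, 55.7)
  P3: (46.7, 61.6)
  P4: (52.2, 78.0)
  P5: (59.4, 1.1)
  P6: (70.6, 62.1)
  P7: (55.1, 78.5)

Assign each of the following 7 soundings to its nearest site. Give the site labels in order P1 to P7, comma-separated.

P1 → Green (d²=121.00)
P2 → Red (d²=97.25)
P3 → Green (d²=31.14)
P4 → Green (d²=146.45)
P5 → Slate (d²=175.24)
P6 → Coral (d²=97.45)
P7 → Green (d²=179.77)

Green, Red, Green, Green, Slate, Coral, Green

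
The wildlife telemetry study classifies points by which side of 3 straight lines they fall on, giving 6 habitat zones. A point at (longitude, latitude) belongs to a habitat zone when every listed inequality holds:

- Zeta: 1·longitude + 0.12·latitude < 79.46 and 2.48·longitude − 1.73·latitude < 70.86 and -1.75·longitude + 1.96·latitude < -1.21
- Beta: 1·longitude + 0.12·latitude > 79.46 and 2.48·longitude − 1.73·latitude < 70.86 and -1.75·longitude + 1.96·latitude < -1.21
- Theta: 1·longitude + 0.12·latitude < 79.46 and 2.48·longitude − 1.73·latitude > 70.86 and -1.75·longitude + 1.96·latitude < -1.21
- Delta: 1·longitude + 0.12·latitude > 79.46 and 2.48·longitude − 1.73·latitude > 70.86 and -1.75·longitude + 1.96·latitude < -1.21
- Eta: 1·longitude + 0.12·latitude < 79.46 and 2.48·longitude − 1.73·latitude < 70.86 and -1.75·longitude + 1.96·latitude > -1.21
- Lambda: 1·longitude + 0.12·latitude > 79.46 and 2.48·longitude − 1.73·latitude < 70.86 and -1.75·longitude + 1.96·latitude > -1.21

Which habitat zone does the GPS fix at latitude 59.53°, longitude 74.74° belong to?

1·74.74 + 0.12·59.53 = 81.884, which is > 79.46
2.48·74.74 − 1.73·59.53 = 82.368, which is > 70.86
-1.75·74.74 + 1.96·59.53 = -14.116, which is < -1.21
This sign pattern matches Delta.

Delta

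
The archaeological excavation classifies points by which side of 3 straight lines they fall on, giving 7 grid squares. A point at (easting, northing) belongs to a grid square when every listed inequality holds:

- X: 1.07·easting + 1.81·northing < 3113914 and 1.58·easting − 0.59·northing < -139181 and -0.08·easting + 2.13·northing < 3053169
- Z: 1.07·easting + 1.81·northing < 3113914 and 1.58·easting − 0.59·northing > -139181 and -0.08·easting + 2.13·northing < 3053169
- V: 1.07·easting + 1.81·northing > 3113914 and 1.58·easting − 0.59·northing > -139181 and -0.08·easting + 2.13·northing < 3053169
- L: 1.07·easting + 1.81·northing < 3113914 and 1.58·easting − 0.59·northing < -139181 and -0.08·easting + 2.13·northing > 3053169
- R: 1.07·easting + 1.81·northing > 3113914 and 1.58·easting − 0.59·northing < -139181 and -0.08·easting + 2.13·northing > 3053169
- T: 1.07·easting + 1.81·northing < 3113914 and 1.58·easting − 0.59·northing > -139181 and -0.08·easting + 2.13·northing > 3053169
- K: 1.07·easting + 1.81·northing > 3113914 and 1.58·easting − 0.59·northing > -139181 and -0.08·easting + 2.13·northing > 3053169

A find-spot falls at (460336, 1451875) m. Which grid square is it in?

K

1.07·460336 + 1.81·1451875 = 3120453.270, which is > 3113914
1.58·460336 − 0.59·1451875 = -129275.370, which is > -139181
-0.08·460336 + 2.13·1451875 = 3055666.870, which is > 3053169
This sign pattern matches K.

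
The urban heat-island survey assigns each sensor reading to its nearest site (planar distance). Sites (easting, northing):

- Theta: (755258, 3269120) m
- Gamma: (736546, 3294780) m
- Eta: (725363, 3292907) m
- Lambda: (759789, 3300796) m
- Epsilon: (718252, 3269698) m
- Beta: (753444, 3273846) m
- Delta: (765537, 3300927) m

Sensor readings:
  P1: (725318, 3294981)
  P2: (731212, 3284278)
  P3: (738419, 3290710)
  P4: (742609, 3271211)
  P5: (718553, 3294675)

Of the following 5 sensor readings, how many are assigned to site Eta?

P1 → Eta
P2 → Eta
P3 → Gamma
P4 → Beta
P5 → Eta
3 of the 5 go to Eta.

3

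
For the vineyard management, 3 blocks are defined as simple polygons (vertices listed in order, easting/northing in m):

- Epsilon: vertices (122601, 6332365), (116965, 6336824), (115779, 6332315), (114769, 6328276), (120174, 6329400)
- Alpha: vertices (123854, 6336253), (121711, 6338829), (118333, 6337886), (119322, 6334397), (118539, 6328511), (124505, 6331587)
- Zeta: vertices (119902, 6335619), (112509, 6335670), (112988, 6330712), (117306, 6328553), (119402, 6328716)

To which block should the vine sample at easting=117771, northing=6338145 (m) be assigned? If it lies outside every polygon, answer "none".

none

Cast a ray rightward from (117771, 6338145). For each polygon, the edges (by vertex number in listed order) whose endpoints lie on opposite sides of northing = 6338145, where each meets that height, and whether that is right or left of the point:
Epsilon: no edge straddles that height → 0 crossings.
Alpha: 1–2 at easting≈122280.0 (right), 2–3 at easting≈119260.8 (right) → 2 crossings.
Zeta: no edge straddles that height → 0 crossings.
All counts are even, so the point lies outside every listed polygon.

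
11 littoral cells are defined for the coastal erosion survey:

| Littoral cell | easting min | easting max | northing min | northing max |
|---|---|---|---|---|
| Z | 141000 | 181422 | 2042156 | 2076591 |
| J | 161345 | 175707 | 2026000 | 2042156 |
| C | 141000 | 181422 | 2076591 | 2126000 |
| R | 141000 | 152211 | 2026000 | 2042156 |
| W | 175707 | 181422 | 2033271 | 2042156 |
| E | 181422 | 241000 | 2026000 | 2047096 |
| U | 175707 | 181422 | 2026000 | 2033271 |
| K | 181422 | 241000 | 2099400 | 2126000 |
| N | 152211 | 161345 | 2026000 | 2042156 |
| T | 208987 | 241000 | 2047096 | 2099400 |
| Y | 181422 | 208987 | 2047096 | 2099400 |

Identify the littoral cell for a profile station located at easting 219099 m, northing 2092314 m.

The point has easting = 219099 and northing = 2092314.
Only T satisfies 208987 ≤ easting ≤ 241000 and 2047096 ≤ northing ≤ 2099400.

T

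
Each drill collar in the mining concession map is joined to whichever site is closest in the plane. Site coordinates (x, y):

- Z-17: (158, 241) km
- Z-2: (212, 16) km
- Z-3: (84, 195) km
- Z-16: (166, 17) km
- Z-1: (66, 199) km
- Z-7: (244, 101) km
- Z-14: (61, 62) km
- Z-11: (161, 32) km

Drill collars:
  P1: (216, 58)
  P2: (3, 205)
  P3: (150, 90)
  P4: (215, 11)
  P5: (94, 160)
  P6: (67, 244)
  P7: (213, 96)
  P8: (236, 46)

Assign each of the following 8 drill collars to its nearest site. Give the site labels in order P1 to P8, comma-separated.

Z-2, Z-1, Z-11, Z-2, Z-3, Z-1, Z-7, Z-2

P1 → Z-2 (d²=1780.00)
P2 → Z-1 (d²=4005.00)
P3 → Z-11 (d²=3485.00)
P4 → Z-2 (d²=34.00)
P5 → Z-3 (d²=1325.00)
P6 → Z-1 (d²=2026.00)
P7 → Z-7 (d²=986.00)
P8 → Z-2 (d²=1476.00)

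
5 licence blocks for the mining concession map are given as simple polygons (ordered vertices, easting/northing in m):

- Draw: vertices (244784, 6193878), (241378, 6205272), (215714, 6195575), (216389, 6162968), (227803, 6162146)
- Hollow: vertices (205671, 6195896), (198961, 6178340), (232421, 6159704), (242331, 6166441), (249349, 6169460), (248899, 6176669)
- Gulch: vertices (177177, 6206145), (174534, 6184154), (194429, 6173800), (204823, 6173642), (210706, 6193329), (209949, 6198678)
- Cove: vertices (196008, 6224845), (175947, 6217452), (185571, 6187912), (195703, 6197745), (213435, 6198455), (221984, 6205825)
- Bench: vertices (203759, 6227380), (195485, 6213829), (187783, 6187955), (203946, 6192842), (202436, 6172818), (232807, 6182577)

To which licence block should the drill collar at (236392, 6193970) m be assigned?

Draw

Cast a ray rightward from (236392, 6193970). For each polygon, the edges (by vertex number in listed order) whose endpoints lie on opposite sides of northing = 6193970, where each meets that height, and whether that is right or left of the point:
Draw: 1–2 at easting≈244756.5 (right), 3–4 at easting≈215747.2 (left) → 1 crossing.
Hollow: 1–2 at easting≈204934.9 (left), 6–1 at easting≈210001.2 (left) → 0 crossings.
Gulch: 1–2 at easting≈175713.7 (left), 5–6 at easting≈210615.3 (left) → 0 crossings.
Cove: 2–3 at easting≈183597.3 (left), 3–4 at easting≈191813.2 (left) → 0 crossings.
Bench: 2–3 at easting≈189573.5 (left), 6–1 at easting≈225420.4 (left) → 0 crossings.
Only Draw has an odd count, so the point is inside Draw.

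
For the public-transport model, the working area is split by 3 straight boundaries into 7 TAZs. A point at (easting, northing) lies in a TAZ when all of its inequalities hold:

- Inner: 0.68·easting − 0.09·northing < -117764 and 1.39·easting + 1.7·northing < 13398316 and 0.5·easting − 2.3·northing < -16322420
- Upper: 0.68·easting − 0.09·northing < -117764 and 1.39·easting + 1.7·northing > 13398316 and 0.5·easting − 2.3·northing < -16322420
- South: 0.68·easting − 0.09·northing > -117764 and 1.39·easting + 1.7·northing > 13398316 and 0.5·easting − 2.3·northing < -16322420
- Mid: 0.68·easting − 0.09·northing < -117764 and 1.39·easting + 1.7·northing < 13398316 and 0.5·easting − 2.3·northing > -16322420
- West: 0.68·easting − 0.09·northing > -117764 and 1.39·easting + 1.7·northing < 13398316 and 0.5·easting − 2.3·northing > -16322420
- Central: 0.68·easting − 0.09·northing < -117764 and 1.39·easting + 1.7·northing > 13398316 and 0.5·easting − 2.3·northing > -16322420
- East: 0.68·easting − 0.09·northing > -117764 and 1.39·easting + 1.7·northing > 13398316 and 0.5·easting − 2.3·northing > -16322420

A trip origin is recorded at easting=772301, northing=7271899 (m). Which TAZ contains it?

0.68·772301 − 0.09·7271899 = -129306.230, which is < -117764
1.39·772301 + 1.7·7271899 = 13435726.690, which is > 13398316
0.5·772301 − 2.3·7271899 = -16339217.200, which is < -16322420
This sign pattern matches Upper.

Upper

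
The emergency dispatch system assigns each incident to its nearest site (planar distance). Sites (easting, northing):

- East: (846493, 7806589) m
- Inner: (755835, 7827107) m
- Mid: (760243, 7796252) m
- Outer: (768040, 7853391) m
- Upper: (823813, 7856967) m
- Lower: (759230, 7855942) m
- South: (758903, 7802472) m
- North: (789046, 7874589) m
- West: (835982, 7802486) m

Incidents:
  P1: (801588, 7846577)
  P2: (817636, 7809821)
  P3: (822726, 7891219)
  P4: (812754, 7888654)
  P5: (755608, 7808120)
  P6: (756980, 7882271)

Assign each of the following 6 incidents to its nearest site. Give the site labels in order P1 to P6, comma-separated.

Upper, West, Upper, North, South, Lower

P1 → Upper (d²=601902725.00)
P2 → West (d²=390377941.00)
P3 → Upper (d²=1174381073.00)
P4 → North (d²=759893489.00)
P5 → South (d²=42756929.00)
P6 → Lower (d²=698278741.00)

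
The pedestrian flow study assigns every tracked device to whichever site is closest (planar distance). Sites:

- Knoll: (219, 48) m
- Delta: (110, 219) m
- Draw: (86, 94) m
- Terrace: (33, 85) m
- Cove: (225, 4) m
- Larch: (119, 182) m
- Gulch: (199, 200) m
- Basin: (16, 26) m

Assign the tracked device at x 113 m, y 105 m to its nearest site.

Draw

Squared distances to each site:
Knoll: 14485.000; Delta: 13005.000; Draw: 850.000; Terrace: 6800.000; Cove: 22745.000; Larch: 5965.000; Gulch: 16421.000; Basin: 15650.000.
Minimum at Draw.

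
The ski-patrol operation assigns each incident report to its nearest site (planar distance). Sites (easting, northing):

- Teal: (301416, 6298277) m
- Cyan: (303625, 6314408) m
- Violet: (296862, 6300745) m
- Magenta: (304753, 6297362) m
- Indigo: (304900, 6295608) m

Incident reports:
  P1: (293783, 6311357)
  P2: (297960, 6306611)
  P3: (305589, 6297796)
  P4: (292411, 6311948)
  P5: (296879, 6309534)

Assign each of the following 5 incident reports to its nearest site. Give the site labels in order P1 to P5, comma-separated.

P1 → Cyan (d²=106173565.00)
P2 → Violet (d²=35615560.00)
P3 → Magenta (d²=887252.00)
P4 → Cyan (d²=131805396.00)
P5 → Cyan (d²=69264392.00)

Cyan, Violet, Magenta, Cyan, Cyan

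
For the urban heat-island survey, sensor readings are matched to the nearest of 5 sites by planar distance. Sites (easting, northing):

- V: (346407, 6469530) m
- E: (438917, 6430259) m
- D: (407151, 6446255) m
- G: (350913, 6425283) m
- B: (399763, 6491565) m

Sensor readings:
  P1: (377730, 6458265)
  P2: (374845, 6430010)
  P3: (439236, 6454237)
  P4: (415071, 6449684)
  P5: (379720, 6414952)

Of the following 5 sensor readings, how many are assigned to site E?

1

P1 → D
P2 → G
P3 → E
P4 → D
P5 → G
1 of the 5 goes to E.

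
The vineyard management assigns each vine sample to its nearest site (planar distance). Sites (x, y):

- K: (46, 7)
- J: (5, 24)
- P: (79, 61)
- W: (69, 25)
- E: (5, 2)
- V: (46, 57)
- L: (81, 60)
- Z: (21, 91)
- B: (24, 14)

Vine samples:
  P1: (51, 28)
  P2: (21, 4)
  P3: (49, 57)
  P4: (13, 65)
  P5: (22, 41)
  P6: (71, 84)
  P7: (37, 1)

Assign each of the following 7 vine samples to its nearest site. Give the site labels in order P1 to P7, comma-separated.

P1 → W (d²=333.00)
P2 → B (d²=109.00)
P3 → V (d²=9.00)
P4 → Z (d²=740.00)
P5 → J (d²=578.00)
P6 → P (d²=593.00)
P7 → K (d²=117.00)

W, B, V, Z, J, P, K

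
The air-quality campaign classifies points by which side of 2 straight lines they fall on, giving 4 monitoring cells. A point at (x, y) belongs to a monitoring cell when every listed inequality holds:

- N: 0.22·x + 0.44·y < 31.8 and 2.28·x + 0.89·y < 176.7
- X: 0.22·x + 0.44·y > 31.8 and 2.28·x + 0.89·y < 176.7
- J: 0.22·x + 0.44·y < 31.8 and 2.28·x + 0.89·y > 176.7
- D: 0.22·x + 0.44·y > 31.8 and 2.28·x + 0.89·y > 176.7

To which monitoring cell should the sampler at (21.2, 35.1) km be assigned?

N

0.22·21.2 + 0.44·35.1 = 20.108, which is < 31.8
2.28·21.2 + 0.89·35.1 = 79.575, which is < 176.7
This sign pattern matches N.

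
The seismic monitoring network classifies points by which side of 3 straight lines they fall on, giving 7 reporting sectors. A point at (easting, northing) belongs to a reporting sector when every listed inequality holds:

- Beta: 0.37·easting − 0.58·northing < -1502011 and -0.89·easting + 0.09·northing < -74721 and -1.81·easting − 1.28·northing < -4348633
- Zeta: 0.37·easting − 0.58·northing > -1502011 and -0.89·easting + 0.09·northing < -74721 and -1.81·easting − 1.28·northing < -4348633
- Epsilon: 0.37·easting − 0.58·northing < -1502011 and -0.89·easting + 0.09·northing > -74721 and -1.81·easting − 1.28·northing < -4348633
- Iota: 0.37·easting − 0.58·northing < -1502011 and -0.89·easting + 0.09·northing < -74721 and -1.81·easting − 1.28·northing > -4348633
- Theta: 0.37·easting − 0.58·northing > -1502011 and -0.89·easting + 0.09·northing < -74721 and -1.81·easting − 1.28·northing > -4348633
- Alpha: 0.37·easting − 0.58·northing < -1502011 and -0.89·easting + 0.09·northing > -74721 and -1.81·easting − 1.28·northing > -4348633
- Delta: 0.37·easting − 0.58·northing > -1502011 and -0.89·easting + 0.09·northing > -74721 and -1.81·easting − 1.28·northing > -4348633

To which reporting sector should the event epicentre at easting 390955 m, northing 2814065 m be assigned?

0.37·390955 − 0.58·2814065 = -1487504.350, which is > -1502011
-0.89·390955 + 0.09·2814065 = -94684.100, which is < -74721
-1.81·390955 − 1.28·2814065 = -4309631.750, which is > -4348633
This sign pattern matches Theta.

Theta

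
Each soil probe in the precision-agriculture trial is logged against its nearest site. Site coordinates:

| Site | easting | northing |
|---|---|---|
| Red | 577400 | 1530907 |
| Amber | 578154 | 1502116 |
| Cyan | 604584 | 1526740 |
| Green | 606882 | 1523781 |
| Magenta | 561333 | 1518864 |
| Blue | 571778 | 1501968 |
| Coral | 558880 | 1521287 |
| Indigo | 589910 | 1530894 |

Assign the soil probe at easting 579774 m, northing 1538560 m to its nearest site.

Red

Squared distances to each site:
Red: 64204285.000; Amber: 1330789536.000; Cyan: 755248500.000; Green: 953262505.000; Magenta: 728002897.000; Blue: 1402910480.000; Coral: 734915765.000; Indigo: 161506052.000.
Minimum at Red.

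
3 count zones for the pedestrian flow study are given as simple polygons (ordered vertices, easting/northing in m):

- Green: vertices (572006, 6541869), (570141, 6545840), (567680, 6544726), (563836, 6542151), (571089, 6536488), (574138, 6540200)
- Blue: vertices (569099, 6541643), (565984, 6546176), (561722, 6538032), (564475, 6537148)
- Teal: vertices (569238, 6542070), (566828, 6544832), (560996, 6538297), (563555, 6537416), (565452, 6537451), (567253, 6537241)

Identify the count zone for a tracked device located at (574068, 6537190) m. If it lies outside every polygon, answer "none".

none

Cast a ray rightward from (574068, 6537190). For each polygon, the edges (by vertex number in listed order) whose endpoints lie on opposite sides of northing = 6537190, where each meets that height, and whether that is right or left of the point:
Green: 4–5 at easting≈570189.9 (left), 5–6 at easting≈571665.6 (left) → 0 crossings.
Blue: 3–4 at easting≈564344.2 (left), 4–1 at easting≈564518.2 (left) → 0 crossings.
Teal: no edge straddles that height → 0 crossings.
All counts are even, so the point lies outside every listed polygon.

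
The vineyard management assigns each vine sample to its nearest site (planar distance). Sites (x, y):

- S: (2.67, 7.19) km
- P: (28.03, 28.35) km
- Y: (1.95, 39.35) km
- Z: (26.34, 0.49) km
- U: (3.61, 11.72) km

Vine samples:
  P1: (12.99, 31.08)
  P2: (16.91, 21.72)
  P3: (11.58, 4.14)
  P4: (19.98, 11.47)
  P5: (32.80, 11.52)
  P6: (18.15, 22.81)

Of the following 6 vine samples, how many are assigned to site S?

P1 → Y
P2 → P
P3 → S
P4 → Z
P5 → Z
P6 → P
1 of the 6 goes to S.

1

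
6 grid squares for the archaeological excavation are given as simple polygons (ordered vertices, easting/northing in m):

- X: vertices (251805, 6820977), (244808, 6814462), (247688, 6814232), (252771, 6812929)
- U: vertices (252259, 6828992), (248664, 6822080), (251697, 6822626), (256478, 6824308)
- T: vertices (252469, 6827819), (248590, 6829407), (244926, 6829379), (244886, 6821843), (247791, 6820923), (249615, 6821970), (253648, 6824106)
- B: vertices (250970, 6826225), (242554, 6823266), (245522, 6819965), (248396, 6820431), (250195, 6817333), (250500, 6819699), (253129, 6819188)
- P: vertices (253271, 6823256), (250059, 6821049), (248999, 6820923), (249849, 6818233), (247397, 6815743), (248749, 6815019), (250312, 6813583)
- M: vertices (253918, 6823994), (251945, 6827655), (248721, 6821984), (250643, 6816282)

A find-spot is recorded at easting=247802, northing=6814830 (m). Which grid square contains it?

Cast a ray rightward from (247802, 6814830). For each polygon, the edges (by vertex number in listed order) whose endpoints lie on opposite sides of northing = 6814830, where each meets that height, and whether that is right or left of the point:
X: 1–2 at easting≈245203.2 (left), 4–1 at easting≈252542.8 (right) → 1 crossing.
U: no edge straddles that height → 0 crossings.
T: no edge straddles that height → 0 crossings.
B: no edge straddles that height → 0 crossings.
P: 6–7 at easting≈248954.7 (right), 7–1 at easting≈250693.5 (right) → 2 crossings.
M: no edge straddles that height → 0 crossings.
Only X has an odd count, so the point is inside X.

X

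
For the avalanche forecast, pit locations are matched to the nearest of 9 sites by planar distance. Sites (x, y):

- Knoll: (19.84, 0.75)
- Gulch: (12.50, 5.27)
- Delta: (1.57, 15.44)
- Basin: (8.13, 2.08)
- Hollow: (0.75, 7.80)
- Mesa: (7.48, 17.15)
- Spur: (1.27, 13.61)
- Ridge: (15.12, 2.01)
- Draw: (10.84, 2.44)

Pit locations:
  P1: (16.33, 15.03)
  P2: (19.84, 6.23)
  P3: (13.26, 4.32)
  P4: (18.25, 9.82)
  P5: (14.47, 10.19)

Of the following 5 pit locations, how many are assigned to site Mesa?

1

P1 → Mesa
P2 → Knoll
P3 → Gulch
P4 → Gulch
P5 → Gulch
1 of the 5 goes to Mesa.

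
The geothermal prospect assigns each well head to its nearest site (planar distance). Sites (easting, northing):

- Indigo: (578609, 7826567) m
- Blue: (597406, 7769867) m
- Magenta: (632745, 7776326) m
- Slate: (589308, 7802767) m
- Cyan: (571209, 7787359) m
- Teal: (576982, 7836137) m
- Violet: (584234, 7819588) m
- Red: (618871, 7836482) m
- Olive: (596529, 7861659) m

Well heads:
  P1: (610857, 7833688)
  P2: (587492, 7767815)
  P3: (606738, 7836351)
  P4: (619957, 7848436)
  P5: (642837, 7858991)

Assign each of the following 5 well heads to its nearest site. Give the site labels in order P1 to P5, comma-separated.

Red, Blue, Red, Red, Red

P1 → Red (d²=72030632.00)
P2 → Blue (d²=102498100.00)
P3 → Red (d²=147226850.00)
P4 → Red (d²=144077512.00)
P5 → Red (d²=1081024237.00)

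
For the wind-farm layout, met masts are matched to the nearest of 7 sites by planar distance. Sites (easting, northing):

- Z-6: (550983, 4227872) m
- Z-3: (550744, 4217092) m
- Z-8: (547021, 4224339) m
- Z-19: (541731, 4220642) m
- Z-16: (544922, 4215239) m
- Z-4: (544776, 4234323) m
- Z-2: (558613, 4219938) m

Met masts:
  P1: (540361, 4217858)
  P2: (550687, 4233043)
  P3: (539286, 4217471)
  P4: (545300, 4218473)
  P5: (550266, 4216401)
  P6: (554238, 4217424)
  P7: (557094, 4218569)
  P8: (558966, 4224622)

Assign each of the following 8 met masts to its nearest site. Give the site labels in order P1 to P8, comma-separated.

Z-19, Z-6, Z-19, Z-16, Z-3, Z-3, Z-2, Z-2

P1 → Z-19 (d²=9627556.00)
P2 → Z-6 (d²=26826857.00)
P3 → Z-19 (d²=16033266.00)
P4 → Z-16 (d²=10601640.00)
P5 → Z-3 (d²=705965.00)
P6 → Z-3 (d²=12318260.00)
P7 → Z-2 (d²=4181522.00)
P8 → Z-2 (d²=22064465.00)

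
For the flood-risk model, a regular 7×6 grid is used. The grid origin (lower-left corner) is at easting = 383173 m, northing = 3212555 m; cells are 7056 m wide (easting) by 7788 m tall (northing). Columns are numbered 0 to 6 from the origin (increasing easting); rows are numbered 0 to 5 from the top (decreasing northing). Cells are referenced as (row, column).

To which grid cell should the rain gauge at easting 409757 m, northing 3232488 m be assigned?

(3, 3)

Column index: ⌊(409757 − 383173) / 7056⌋ = ⌊3.768⌋ = 3
Row offset from origin: ⌊(3232488 − 3212555) / 7788⌋ = ⌊2.559⌋ = 2 → row 3 (counted from top)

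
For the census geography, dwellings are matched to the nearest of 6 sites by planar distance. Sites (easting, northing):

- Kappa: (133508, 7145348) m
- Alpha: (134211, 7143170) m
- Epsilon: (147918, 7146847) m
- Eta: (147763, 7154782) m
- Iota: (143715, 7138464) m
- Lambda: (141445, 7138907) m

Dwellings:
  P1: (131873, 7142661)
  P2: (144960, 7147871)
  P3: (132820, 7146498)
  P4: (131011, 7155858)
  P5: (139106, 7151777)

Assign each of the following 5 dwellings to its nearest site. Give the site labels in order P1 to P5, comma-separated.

P1 → Alpha (d²=5725325.00)
P2 → Epsilon (d²=9798340.00)
P3 → Kappa (d²=1795844.00)
P4 → Kappa (d²=116695109.00)
P5 → Kappa (d²=72669645.00)

Alpha, Epsilon, Kappa, Kappa, Kappa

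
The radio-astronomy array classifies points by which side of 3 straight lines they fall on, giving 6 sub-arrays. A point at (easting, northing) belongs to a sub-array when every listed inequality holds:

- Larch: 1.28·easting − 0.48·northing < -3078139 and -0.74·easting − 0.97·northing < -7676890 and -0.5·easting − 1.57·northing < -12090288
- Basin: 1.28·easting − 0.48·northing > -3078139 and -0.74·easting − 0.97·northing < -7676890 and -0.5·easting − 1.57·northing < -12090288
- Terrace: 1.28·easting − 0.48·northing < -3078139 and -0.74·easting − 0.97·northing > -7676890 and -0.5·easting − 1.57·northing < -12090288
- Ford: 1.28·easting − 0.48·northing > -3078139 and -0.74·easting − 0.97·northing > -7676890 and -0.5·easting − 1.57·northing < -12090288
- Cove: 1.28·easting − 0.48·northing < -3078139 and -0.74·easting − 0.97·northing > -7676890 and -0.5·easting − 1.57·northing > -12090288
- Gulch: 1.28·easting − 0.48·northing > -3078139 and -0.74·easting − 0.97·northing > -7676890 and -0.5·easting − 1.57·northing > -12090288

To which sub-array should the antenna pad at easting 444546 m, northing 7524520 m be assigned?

1.28·444546 − 0.48·7524520 = -3042750.720, which is > -3078139
-0.74·444546 − 0.97·7524520 = -7627748.440, which is > -7676890
-0.5·444546 − 1.57·7524520 = -12035769.400, which is > -12090288
This sign pattern matches Gulch.

Gulch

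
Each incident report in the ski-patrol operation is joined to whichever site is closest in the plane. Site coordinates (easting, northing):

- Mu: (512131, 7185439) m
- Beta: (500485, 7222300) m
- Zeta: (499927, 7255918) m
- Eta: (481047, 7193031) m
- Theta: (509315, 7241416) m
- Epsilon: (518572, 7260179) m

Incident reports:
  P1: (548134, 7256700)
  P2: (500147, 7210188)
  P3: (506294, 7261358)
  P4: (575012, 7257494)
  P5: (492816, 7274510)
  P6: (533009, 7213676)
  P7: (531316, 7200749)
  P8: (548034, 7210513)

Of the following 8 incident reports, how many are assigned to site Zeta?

P1 → Epsilon
P2 → Beta
P3 → Zeta
P4 → Epsilon
P5 → Zeta
P6 → Beta
P7 → Mu
P8 → Mu
2 of the 8 go to Zeta.

2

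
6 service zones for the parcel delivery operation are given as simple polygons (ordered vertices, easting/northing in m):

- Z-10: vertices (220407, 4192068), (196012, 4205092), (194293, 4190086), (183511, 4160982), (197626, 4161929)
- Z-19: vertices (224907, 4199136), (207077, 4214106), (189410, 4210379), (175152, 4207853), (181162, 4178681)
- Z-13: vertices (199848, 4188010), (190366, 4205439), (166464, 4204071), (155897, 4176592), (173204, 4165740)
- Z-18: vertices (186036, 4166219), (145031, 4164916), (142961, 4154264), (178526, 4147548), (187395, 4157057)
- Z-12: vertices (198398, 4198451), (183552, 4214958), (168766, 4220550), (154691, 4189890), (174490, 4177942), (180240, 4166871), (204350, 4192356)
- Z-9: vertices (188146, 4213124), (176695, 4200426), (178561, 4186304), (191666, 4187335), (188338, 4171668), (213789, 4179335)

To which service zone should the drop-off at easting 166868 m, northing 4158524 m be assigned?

Cast a ray rightward from (166868, 4158524). For each polygon, the edges (by vertex number in listed order) whose endpoints lie on opposite sides of northing = 4158524, where each meets that height, and whether that is right or left of the point:
Z-10: no edge straddles that height → 0 crossings.
Z-19: no edge straddles that height → 0 crossings.
Z-13: no edge straddles that height → 0 crossings.
Z-18: 2–3 at easting≈143788.8 (left), 5–1 at easting≈187177.4 (right) → 1 crossing.
Z-12: no edge straddles that height → 0 crossings.
Z-9: no edge straddles that height → 0 crossings.
Only Z-18 has an odd count, so the point is inside Z-18.

Z-18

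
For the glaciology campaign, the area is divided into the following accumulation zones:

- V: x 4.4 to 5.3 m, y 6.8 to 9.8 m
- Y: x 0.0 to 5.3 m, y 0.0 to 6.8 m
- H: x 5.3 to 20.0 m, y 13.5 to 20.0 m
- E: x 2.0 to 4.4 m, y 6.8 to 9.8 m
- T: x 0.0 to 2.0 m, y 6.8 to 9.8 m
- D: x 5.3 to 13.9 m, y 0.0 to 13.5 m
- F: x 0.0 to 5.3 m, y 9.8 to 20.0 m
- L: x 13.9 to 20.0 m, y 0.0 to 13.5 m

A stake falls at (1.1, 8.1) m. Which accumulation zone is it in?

T

The point has x = 1.1 and y = 8.1.
Only T satisfies 0.0 ≤ x ≤ 2.0 and 6.8 ≤ y ≤ 9.8.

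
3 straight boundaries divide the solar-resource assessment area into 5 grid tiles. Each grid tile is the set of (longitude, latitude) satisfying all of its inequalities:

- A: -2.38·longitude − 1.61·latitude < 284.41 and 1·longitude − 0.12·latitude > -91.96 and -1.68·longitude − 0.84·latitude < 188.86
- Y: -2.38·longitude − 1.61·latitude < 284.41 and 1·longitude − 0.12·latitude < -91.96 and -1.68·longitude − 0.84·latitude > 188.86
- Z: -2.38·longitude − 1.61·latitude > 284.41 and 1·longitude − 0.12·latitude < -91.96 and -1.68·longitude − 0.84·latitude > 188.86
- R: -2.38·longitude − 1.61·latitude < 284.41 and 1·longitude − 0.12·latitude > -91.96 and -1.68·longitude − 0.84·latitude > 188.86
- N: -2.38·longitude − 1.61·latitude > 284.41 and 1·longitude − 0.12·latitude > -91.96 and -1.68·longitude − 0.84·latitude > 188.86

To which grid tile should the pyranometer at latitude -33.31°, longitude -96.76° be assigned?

Y

-2.38·-96.76 − 1.61·-33.31 = 283.918, which is < 284.41
1·-96.76 − 0.12·-33.31 = -92.763, which is < -91.96
-1.68·-96.76 − 0.84·-33.31 = 190.537, which is > 188.86
This sign pattern matches Y.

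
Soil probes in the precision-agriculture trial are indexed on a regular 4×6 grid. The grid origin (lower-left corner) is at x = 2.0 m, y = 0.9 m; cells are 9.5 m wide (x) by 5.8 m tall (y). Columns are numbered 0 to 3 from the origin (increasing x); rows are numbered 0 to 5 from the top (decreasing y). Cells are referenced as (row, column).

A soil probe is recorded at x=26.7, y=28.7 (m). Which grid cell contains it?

Column index: ⌊(26.7 − 2.0) / 9.5⌋ = ⌊2.600⌋ = 2
Row offset from origin: ⌊(28.7 − 0.9) / 5.8⌋ = ⌊4.793⌋ = 4 → row 1 (counted from top)

(1, 2)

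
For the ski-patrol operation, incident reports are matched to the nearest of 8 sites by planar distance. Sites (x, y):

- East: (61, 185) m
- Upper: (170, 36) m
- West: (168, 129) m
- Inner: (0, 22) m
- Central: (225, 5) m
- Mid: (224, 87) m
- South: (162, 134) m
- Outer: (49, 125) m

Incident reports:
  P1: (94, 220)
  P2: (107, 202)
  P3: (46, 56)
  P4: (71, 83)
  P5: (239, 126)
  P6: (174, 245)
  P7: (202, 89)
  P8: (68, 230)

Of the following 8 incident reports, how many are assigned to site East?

P1 → East
P2 → East
P3 → Inner
P4 → Outer
P5 → Mid
P6 → South
P7 → Mid
P8 → East
3 of the 8 go to East.

3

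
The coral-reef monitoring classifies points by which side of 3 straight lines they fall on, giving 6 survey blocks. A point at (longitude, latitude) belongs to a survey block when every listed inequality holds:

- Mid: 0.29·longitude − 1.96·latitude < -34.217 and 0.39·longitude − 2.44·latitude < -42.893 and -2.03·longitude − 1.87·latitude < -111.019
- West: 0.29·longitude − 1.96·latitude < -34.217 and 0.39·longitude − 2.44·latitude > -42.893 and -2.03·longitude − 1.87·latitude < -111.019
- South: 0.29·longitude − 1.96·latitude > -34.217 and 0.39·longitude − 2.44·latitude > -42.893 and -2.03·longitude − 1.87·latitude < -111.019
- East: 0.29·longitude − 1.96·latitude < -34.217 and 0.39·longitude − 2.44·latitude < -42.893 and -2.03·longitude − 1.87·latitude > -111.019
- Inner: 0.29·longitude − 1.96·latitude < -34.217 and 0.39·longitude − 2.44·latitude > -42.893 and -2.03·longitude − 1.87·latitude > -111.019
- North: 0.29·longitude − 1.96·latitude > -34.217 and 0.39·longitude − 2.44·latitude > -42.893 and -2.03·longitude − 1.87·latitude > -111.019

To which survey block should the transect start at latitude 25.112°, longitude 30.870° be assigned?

East

0.29·30.870 − 1.96·25.112 = -40.267, which is < -34.217
0.39·30.870 − 2.44·25.112 = -49.234, which is < -42.893
-2.03·30.870 − 1.87·25.112 = -109.626, which is > -111.019
This sign pattern matches East.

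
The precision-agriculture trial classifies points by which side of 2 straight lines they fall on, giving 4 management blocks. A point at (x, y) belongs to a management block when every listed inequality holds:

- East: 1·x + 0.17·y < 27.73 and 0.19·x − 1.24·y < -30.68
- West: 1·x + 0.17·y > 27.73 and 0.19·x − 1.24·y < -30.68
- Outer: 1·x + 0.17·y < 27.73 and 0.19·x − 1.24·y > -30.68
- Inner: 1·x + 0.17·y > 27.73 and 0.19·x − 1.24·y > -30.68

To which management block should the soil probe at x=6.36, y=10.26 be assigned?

Outer

1·6.36 + 0.17·10.26 = 8.104, which is < 27.73
0.19·6.36 − 1.24·10.26 = -11.514, which is > -30.68
This sign pattern matches Outer.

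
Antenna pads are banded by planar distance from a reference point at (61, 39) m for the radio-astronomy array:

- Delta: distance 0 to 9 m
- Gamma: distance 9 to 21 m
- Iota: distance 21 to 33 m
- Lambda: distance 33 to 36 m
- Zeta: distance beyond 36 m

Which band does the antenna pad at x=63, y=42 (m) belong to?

Distance = √((63−61)² + (42−39)²) = √(4.000 + 9.000) = 3.606 m.
0 ≤ 3.606 < 9 → Delta.

Delta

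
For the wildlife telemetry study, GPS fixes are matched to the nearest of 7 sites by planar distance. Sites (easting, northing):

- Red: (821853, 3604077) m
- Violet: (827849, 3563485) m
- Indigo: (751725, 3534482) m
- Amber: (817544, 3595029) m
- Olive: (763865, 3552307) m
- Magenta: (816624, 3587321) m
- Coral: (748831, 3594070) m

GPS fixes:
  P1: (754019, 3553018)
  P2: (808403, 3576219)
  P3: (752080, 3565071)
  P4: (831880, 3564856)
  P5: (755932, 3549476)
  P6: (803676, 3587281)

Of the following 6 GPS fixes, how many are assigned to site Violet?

P1 → Olive
P2 → Magenta
P3 → Olive
P4 → Violet
P5 → Olive
P6 → Magenta
1 of the 6 goes to Violet.

1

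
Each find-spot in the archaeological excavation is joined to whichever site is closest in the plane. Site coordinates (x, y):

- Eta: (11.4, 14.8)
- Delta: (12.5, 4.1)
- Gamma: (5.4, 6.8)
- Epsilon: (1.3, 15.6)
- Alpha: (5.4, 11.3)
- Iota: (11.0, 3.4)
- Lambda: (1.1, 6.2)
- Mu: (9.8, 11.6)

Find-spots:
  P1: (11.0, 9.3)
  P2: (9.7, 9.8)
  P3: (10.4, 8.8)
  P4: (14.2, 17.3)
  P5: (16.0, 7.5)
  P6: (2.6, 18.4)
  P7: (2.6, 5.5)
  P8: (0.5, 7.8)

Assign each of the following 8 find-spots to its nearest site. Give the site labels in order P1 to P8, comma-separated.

Mu, Mu, Mu, Eta, Delta, Epsilon, Lambda, Lambda

P1 → Mu (d²=6.73)
P2 → Mu (d²=3.25)
P3 → Mu (d²=8.20)
P4 → Eta (d²=14.09)
P5 → Delta (d²=23.81)
P6 → Epsilon (d²=9.53)
P7 → Lambda (d²=2.74)
P8 → Lambda (d²=2.92)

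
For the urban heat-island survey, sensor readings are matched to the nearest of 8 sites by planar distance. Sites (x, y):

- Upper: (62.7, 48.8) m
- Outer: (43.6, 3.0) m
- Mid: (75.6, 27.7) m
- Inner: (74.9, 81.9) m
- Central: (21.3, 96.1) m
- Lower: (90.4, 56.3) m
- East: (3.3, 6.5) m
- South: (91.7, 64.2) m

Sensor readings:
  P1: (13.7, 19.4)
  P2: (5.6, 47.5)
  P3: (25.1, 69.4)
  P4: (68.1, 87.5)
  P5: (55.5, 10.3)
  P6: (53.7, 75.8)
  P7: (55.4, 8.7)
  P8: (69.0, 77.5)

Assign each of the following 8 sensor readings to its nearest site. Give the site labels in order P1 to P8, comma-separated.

P1 → East (d²=274.57)
P2 → East (d²=1686.29)
P3 → Central (d²=727.33)
P4 → Inner (d²=77.60)
P5 → Outer (d²=194.90)
P6 → Inner (d²=486.65)
P7 → Outer (d²=171.73)
P8 → Inner (d²=54.17)

East, East, Central, Inner, Outer, Inner, Outer, Inner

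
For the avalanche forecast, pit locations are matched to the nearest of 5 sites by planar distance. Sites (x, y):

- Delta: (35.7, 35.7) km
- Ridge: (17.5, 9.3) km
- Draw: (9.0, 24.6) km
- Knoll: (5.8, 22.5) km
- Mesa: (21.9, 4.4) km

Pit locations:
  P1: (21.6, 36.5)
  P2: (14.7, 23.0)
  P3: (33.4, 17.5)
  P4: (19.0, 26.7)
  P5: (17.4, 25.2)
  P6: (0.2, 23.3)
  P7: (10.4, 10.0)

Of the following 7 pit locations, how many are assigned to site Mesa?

1

P1 → Delta
P2 → Draw
P3 → Mesa
P4 → Draw
P5 → Draw
P6 → Knoll
P7 → Ridge
1 of the 7 goes to Mesa.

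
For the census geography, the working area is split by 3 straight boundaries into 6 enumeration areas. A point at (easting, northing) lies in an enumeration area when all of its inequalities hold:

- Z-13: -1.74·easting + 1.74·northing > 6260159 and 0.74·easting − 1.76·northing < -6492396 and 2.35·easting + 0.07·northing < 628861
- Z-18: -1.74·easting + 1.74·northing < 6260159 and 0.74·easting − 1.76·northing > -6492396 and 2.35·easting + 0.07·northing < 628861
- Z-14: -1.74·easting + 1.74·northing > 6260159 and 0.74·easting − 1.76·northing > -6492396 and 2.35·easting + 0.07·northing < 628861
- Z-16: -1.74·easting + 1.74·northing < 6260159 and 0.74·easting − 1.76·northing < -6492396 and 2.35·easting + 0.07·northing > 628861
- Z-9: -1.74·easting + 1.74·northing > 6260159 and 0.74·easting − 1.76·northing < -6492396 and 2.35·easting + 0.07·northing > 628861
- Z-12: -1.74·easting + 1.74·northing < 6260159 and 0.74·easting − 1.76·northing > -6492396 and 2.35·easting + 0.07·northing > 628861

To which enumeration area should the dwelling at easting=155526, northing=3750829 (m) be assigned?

-1.74·155526 + 1.74·3750829 = 6255827.220, which is < 6260159
0.74·155526 − 1.76·3750829 = -6486369.800, which is > -6492396
2.35·155526 + 0.07·3750829 = 628044.130, which is < 628861
This sign pattern matches Z-18.

Z-18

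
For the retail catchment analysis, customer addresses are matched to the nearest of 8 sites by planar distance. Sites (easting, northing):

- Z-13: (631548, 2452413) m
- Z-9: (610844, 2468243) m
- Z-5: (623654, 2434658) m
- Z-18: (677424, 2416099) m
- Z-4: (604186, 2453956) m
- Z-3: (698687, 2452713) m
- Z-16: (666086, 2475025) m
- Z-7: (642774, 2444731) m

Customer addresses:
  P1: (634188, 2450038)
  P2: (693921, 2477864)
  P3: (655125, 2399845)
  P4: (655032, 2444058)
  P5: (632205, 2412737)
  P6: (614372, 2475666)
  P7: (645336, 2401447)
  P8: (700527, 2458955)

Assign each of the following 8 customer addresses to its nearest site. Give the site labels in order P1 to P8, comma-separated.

P1 → Z-13 (d²=12610225.00)
P2 → Z-3 (d²=655287557.00)
P3 → Z-18 (d²=761437917.00)
P4 → Z-7 (d²=150711493.00)
P5 → Z-5 (d²=553649842.00)
P6 → Z-9 (d²=67547713.00)
P7 → Z-18 (d²=1244320848.00)
P8 → Z-3 (d²=42348164.00)

Z-13, Z-3, Z-18, Z-7, Z-5, Z-9, Z-18, Z-3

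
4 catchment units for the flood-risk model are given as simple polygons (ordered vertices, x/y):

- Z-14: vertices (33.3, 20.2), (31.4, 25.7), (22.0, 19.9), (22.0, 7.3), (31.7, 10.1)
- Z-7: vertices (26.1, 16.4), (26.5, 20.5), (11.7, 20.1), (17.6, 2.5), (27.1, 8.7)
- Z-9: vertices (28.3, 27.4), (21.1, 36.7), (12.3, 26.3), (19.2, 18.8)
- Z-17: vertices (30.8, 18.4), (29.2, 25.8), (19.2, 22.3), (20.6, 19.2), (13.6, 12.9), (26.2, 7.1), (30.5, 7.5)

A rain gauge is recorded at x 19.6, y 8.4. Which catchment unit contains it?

Z-7

Cast a ray rightward from (19.6, 8.4). For each polygon, the edges (by vertex number in listed order) whose endpoints lie on opposite sides of y = 8.4, where each meets that height, and whether that is right or left of the point:
Z-14: 3–4 at x≈22.00 (right), 4–5 at x≈25.81 (right) → 2 crossings.
Z-7: 3–4 at x≈15.62 (left), 4–5 at x≈26.64 (right) → 1 crossing.
Z-9: no edge straddles that height → 0 crossings.
Z-17: 5–6 at x≈23.38 (right), 7–1 at x≈30.52 (right) → 2 crossings.
Only Z-7 has an odd count, so the point is inside Z-7.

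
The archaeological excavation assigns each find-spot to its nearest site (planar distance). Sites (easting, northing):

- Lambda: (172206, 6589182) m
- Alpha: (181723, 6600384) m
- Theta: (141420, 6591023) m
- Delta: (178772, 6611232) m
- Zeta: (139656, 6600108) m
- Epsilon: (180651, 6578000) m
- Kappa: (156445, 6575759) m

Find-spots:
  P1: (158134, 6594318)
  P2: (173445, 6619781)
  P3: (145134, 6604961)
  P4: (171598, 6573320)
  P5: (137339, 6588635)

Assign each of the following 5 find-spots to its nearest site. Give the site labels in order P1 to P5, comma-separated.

P1 → Lambda (d²=224399680.00)
P2 → Delta (d²=101462330.00)
P3 → Zeta (d²=53560093.00)
P4 → Epsilon (d²=103859209.00)
P5 → Theta (d²=22357105.00)

Lambda, Delta, Zeta, Epsilon, Theta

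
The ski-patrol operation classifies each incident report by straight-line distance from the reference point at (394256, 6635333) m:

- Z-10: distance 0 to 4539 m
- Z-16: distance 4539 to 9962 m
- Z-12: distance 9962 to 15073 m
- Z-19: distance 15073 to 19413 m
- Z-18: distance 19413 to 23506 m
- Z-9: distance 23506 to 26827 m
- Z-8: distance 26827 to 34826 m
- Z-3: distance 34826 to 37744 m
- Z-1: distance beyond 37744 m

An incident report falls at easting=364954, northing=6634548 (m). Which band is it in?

Distance = √((364954−394256)² + (6634548−6635333)²) = √(858607204.000 + 616225.000) = 29312.513 m.
26827 ≤ 29312.513 < 34826 → Z-8.

Z-8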